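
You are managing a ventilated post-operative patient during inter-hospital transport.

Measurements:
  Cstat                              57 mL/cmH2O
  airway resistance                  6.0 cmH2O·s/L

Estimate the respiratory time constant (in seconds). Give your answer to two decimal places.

0.34

τ = R × C = 6.0 × 57 mL/cmH2O = 6.0 × 0.057 L/cmH2O = 0.342 s.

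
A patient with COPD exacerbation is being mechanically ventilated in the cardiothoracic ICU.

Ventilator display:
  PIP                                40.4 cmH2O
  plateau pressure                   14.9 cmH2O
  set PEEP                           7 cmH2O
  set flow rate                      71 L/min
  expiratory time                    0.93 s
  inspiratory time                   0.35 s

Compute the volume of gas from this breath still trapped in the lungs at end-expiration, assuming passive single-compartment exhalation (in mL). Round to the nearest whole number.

182

Flow: 71 L/min ÷ 60 = 1.1833 L/s.
Vt = flow × Ti = 1.1833 L/s × 0.35 s × 1000 mL/L = 414.16 mL.
R = (PIP − Pplat)/V̇ = (40.4 − 14.9) / 1.1833 = 25.5/1.1833 = 21.55 cmH2O·s/L.
C = Vt/(Pplat − PEEP) = 414.16 / (14.9 − 7) = 414.16/7.9 = 52.425 mL/cmH2O.
τ = R × C = 21.55 × 0.05243 L/cmH2O = 1.13 s.
Fraction remaining = e^(−Te/τ) = e^(−0.93/1.13) = 0.4391.
Trapped volume = 414.16 × 0.4391 = 181.86 mL.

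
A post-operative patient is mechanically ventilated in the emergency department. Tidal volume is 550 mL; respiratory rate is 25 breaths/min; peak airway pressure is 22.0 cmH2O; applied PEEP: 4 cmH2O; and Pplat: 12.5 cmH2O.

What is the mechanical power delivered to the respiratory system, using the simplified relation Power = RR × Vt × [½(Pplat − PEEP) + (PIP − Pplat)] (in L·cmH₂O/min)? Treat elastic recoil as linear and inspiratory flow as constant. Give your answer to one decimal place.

189.1

Per-breath work = Vt × [½(Pplat−PEEP) + (PIP−Pplat)] = 0.550 × [0.5×8.5 + 9.5] = 0.550 × 13.75 = 7.563 L·cmH2O.
Power = 25 × 7.563 = 189.08 L·cmH2O/min.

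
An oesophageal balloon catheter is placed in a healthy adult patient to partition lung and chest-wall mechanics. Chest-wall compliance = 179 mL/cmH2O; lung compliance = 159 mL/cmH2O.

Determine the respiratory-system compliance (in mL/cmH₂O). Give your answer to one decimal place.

84.2

Lung and chest wall are elastances in series: 1/Crs = 1/CL + 1/Ccw.
1/Crs = 1/159 + 1/179 = 0.01188.
Crs = 84.175 mL/cmH2O.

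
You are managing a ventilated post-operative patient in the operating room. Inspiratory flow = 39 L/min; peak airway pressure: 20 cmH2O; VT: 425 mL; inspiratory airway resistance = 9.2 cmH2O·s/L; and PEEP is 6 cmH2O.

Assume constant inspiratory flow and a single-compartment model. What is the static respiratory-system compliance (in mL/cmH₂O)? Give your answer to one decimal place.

53.0

Flow: 39 L/min ÷ 60 = 0.65 L/s.
Equation of motion (constant flow): PIP = Vt/C + R·V̇ + PEEP.
Vt/C = PIP − R·V̇ − PEEP = 20 − 9.2×0.65 − 6 = 20 − 5.98 − 6 = 8.02 cmH2O.
C = Vt / 8.02 = 425 / 8.02 = 52.993 mL/cmH2O.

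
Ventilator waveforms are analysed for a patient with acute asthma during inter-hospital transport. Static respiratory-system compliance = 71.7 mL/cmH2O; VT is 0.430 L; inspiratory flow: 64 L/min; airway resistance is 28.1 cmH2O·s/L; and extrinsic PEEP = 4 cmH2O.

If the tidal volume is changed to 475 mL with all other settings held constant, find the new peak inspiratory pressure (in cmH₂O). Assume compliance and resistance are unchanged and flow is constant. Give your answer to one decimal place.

40.6

Flow: 64 L/min ÷ 60 = 1.0667 L/s.
PIP = Vt/C + R·V̇ + PEEP (constant-flow equation of motion).
Only the elastic term changes: ΔPIP = ΔVt / C = (475 − 430) / 71.7 = 0.6276 cmH2O.
Original PIP = 430/71.7 + 28.1×1.0667 + 4 = 39.971 cmH2O; new PIP = 39.971 + (0.6276) = 40.599 cmH2O.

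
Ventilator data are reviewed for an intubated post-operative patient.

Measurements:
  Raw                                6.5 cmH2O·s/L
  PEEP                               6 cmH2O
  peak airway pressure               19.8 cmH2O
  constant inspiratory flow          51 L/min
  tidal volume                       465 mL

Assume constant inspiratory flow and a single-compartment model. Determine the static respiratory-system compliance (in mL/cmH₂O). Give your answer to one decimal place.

Flow: 51 L/min ÷ 60 = 0.85 L/s.
Equation of motion (constant flow): PIP = Vt/C + R·V̇ + PEEP.
Vt/C = PIP − R·V̇ − PEEP = 19.8 − 6.5×0.85 − 6 = 19.8 − 5.525 − 6 = 8.275 cmH2O.
C = Vt / 8.275 = 465 / 8.275 = 56.193 mL/cmH2O.

56.2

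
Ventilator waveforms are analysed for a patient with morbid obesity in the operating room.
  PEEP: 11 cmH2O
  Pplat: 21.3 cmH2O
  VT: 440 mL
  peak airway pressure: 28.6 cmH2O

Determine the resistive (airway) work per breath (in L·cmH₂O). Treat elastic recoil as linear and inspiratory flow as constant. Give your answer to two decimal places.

3.21

With constant inspiratory flow the resistive pressure is constant at PIP − Pplat = 28.6 − 21.3 = 7.3 cmH2O, so resistive work = 7.3 × 0.440 = 3.212 L·cmH2O.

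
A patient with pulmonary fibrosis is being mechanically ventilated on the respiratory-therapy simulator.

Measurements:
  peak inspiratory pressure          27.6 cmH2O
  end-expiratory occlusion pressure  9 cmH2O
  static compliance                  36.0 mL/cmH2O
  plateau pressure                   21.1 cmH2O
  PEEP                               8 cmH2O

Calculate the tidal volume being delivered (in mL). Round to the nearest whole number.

436

End-expiratory occlusion gives total PEEP = 9 cmH2O (intrinsic PEEP = 9 − 8 = 1). Use total PEEP for the elastic gradient.
Vt = Cstat × (Pplat − PEEPtotal) = 36.0 × (21.1 − 9) = 36.0 × 12.1 = 435.6 mL.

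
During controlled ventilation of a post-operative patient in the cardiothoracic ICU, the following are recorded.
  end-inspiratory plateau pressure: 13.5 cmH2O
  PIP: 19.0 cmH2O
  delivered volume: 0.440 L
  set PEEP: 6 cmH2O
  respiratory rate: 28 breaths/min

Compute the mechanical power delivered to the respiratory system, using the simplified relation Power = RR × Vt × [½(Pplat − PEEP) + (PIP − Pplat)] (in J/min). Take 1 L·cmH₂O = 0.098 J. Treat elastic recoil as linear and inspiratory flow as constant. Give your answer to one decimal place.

11.2

Per-breath work = Vt × [½(Pplat−PEEP) + (PIP−Pplat)] = 0.440 × [0.5×7.5 + 5.5] = 0.440 × 9.25 = 4.07 L·cmH2O.
Power = 28 × 4.07 = 113.96 L·cmH2O/min.
× 0.098 J/(L·cmH2O) → 11.168 J/min.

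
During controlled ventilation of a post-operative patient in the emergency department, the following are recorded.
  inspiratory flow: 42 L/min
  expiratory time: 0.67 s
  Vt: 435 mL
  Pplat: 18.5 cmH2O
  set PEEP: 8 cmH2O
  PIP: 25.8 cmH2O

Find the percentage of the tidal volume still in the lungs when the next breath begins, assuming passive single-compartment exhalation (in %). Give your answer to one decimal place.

21.2

Flow: 42 L/min ÷ 60 = 0.7 L/s.
R = (PIP − Pplat)/V̇ = (25.8 − 18.5) / 0.7 = 7.3/0.7 = 10.429 cmH2O·s/L.
C = Vt/(Pplat − PEEP) = 435.0 / (18.5 − 8) = 435.0/10.5 = 41.429 mL/cmH2O.
τ = R × C = 10.429 × 0.04143 L/cmH2O = 0.4321 s.
Fraction remaining at end-expiration = e^(−Te/τ) = e^(−0.67/0.4321) = 0.2121 → 21.21%.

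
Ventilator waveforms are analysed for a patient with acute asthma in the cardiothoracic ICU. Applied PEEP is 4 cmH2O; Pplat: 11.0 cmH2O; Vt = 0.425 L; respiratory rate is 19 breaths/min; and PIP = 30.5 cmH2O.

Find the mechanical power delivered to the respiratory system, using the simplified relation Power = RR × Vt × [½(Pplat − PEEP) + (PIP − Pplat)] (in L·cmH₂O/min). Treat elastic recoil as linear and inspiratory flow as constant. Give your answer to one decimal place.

185.7

Per-breath work = Vt × [½(Pplat−PEEP) + (PIP−Pplat)] = 0.425 × [0.5×7.0 + 19.5] = 0.425 × 23.0 = 9.775 L·cmH2O.
Power = 19 × 9.775 = 185.73 L·cmH2O/min.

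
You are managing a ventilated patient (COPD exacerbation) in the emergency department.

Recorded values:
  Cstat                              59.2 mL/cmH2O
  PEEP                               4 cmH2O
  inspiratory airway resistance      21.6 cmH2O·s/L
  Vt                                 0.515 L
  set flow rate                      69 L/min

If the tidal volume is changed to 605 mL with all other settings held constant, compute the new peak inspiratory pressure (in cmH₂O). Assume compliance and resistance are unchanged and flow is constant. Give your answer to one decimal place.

39.1

Flow: 69 L/min ÷ 60 = 1.15 L/s.
PIP = Vt/C + R·V̇ + PEEP (constant-flow equation of motion).
Only the elastic term changes: ΔPIP = ΔVt / C = (605 − 515) / 59.2 = 1.52 cmH2O.
Original PIP = 515/59.2 + 21.6×1.15 + 4 = 37.539 cmH2O; new PIP = 37.539 + (1.52) = 39.059 cmH2O.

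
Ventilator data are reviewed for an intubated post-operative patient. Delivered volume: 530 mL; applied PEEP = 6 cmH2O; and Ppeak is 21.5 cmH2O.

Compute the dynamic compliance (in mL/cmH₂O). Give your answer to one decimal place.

Dynamic compliance = Vt / (PIP − PEEP) = 530 / (21.5 − 6) = 530 / 15.5 = 34.194 mL/cmH2O.

34.2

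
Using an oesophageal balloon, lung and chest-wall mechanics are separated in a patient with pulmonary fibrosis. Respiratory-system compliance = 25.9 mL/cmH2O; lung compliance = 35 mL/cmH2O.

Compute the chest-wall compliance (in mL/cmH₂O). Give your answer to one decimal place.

99.6

1/Ccw = 1/Crs − 1/CL.
1/Ccw = 1/25.9 − 1/35 = 0.01004.
Ccw = 99.602 mL/cmH2O.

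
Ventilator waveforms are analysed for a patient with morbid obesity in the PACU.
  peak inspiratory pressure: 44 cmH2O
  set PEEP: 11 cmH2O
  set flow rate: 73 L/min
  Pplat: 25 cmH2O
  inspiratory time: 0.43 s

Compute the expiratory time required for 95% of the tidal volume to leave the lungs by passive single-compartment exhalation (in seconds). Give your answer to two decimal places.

1.75

Flow: 73 L/min ÷ 60 = 1.2167 L/s.
Vt = flow × Ti = 1.2167 L/s × 0.43 s × 1000 mL/L = 523.18 mL.
R = (PIP − Pplat)/V̇ = (44 − 25) / 1.2167 = 19.0/1.2167 = 15.616 cmH2O·s/L.
C = Vt/(Pplat − PEEP) = 523.18 / (25 − 11) = 523.18/14.0 = 37.37 mL/cmH2O.
τ = R × C = 15.616 × 0.03737 L/cmH2O = 0.5836 s.
t = −τ·ln(1 − 0.95) = −0.5836·ln(0.05) = 1.748 s.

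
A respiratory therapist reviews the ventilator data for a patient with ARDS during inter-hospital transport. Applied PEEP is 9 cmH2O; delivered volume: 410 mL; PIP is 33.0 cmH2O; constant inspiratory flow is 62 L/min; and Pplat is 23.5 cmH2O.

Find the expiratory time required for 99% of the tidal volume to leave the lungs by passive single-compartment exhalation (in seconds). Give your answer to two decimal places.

1.20

Flow: 62 L/min ÷ 60 = 1.0333 L/s.
R = (PIP − Pplat)/V̇ = (33.0 − 23.5) / 1.0333 = 9.5/1.0333 = 9.194 cmH2O·s/L.
C = Vt/(Pplat − PEEP) = 410.0 / (23.5 − 9) = 410.0/14.5 = 28.276 mL/cmH2O.
τ = R × C = 9.194 × 0.02828 L/cmH2O = 0.26 s.
t = −τ·ln(1 − 0.99) = −0.26·ln(0.01) = 1.197 s.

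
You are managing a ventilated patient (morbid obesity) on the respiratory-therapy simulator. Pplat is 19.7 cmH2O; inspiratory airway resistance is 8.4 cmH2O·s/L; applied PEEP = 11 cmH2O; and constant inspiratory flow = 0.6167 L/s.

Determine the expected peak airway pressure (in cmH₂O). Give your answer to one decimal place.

24.9

PIP = Pplat + Raw × flow = 19.7 + 8.4 × 0.6167 = 19.7 + 5.18 = 24.88 cmH2O.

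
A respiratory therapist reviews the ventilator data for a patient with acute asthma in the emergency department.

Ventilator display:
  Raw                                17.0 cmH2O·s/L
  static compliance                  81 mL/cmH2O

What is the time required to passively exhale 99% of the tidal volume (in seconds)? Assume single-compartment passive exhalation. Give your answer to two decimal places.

τ = R × C = 17.0 × 81 mL/cmH2O = 17.0 × 0.081 L/cmH2O = 1.377 s.
Exhaled fraction f = 1 − e^(−t/τ) → t = −τ·ln(1 − f) = −1.377·ln(0.01) = 6.341 s.

6.34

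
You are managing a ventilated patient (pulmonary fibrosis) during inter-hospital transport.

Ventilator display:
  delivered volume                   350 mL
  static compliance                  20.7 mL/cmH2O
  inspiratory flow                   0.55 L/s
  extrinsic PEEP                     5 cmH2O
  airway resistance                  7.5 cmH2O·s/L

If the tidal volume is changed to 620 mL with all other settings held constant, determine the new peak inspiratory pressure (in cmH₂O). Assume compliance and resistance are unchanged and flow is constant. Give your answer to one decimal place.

PIP = Vt/C + R·V̇ + PEEP (constant-flow equation of motion).
Only the elastic term changes: ΔPIP = ΔVt / C = (620 − 350) / 20.7 = 13.043 cmH2O.
Original PIP = 350/20.7 + 7.5×0.55 + 5 = 26.033 cmH2O; new PIP = 26.033 + (13.043) = 39.076 cmH2O.

39.1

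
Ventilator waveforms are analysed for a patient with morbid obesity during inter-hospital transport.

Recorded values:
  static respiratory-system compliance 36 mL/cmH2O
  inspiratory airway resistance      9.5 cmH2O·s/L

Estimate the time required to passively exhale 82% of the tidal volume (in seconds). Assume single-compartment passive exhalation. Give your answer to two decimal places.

τ = R × C = 9.5 × 36 mL/cmH2O = 9.5 × 0.036 L/cmH2O = 0.342 s.
Exhaled fraction f = 1 − e^(−t/τ) → t = −τ·ln(1 − f) = −0.342·ln(0.18) = 0.5865 s.

0.59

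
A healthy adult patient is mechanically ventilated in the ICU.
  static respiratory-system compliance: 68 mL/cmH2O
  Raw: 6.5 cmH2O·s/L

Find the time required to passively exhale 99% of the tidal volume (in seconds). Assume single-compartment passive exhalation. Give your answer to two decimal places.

2.04

τ = R × C = 6.5 × 68 mL/cmH2O = 6.5 × 0.068 L/cmH2O = 0.442 s.
Exhaled fraction f = 1 − e^(−t/τ) → t = −τ·ln(1 − f) = −0.442·ln(0.01) = 2.035 s.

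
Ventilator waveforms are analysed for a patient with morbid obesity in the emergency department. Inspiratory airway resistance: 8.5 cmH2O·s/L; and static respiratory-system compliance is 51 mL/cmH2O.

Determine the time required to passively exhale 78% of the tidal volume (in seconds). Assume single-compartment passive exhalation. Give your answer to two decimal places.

τ = R × C = 8.5 × 51 mL/cmH2O = 8.5 × 0.051 L/cmH2O = 0.4335 s.
Exhaled fraction f = 1 − e^(−t/τ) → t = −τ·ln(1 − f) = −0.4335·ln(0.22) = 0.6564 s.

0.66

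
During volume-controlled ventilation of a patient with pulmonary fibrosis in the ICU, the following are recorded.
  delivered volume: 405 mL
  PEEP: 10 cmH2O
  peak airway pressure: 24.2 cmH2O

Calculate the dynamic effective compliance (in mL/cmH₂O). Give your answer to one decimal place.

28.5

Dynamic compliance = Vt / (PIP − PEEP) = 405 / (24.2 − 10) = 405 / 14.2 = 28.521 mL/cmH2O.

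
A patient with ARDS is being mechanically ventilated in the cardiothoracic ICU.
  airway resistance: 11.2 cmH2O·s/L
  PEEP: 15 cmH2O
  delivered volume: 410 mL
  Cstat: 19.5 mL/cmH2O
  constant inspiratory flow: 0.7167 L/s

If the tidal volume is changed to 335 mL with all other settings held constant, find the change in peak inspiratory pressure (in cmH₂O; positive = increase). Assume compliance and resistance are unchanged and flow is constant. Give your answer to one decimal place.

PIP = Vt/C + R·V̇ + PEEP (constant-flow equation of motion).
Only the elastic term changes: ΔPIP = ΔVt / C = (335 − 410) / 19.5 = -3.846 cmH2O.

-3.8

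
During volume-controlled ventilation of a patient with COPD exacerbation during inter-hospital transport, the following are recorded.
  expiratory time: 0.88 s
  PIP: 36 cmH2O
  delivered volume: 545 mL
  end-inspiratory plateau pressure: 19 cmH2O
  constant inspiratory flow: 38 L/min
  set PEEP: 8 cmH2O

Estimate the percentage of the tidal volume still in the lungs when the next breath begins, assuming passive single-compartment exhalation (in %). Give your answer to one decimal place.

Flow: 38 L/min ÷ 60 = 0.6333 L/s.
R = (PIP − Pplat)/V̇ = (36 − 19) / 0.6333 = 17.0/0.6333 = 26.844 cmH2O·s/L.
C = Vt/(Pplat − PEEP) = 545.0 / (19 − 8) = 545.0/11.0 = 49.545 mL/cmH2O.
τ = R × C = 26.844 × 0.04955 L/cmH2O = 1.33 s.
Fraction remaining at end-expiration = e^(−Te/τ) = e^(−0.88/1.33) = 0.516 → 51.6%.

51.6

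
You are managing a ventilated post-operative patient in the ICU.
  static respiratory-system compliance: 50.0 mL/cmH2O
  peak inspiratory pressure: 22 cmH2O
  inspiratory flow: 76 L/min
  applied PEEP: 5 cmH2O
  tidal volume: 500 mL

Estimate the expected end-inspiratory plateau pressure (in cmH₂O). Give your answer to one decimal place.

Pplat = PEEP + Vt / Cstat = 5 + 500 / 50.0 = 5 + 10.0 = 15.0 cmH2O.

15.0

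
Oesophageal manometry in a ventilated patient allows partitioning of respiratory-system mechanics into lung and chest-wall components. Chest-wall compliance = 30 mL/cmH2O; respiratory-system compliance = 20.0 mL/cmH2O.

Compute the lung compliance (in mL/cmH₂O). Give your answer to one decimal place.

1/CL = 1/Crs − 1/Ccw.
1/CL = 1/20.0 − 1/30 = 0.01667.
CL = 59.988 mL/cmH2O.

60.0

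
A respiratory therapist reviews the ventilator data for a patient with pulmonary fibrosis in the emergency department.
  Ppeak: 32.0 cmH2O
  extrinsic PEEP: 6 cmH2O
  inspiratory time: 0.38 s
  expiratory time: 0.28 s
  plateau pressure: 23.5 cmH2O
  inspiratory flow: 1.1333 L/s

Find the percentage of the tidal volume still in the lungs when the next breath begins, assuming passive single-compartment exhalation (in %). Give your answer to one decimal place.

Vt = flow × Ti = 1.1333 L/s × 0.38 s × 1000 mL/L = 430.65 mL.
R = (PIP − Pplat)/V̇ = (32.0 − 23.5) / 1.1333 = 8.5/1.1333 = 7.5 cmH2O·s/L.
C = Vt/(Pplat − PEEP) = 430.65 / (23.5 − 6) = 430.65/17.5 = 24.609 mL/cmH2O.
τ = R × C = 7.5 × 0.02461 L/cmH2O = 0.1846 s.
Fraction remaining at end-expiration = e^(−Te/τ) = e^(−0.28/0.1846) = 0.2194 → 21.94%.

21.9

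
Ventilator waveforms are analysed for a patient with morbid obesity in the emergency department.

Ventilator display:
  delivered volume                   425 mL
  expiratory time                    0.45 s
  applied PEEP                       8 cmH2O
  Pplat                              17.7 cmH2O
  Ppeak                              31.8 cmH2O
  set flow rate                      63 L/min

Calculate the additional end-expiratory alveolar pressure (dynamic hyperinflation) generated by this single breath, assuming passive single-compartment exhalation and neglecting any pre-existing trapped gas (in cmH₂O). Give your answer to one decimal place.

Flow: 63 L/min ÷ 60 = 1.05 L/s.
R = (PIP − Pplat)/V̇ = (31.8 − 17.7) / 1.05 = 14.1/1.05 = 13.429 cmH2O·s/L.
C = Vt/(Pplat − PEEP) = 425.0 / (17.7 − 8) = 425.0/9.7 = 43.814 mL/cmH2O.
τ = R × C = 13.429 × 0.04381 L/cmH2O = 0.5883 s.
Fraction remaining = e^(−Te/τ) = e^(−0.45/0.5883) = 0.4654; trapped volume = 425.0 × 0.4654 = 197.8 mL.
Additional alveolar pressure from trapping ≈ V_trapped / C = 197.8 / 43.814 = 4.515 cmH2O.

4.5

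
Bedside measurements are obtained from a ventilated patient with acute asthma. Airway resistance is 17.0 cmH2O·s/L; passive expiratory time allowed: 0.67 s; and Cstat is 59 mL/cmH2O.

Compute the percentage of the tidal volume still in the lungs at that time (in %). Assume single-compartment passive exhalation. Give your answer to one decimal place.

τ = R × C = 17.0 × 59 mL/cmH2O = 17.0 × 0.059 L/cmH2O = 1.003 s.
Passive exhalation: V(t)/V₀ = e^(−t/τ) = e^(−0.67/1.003) = 0.5127.
Fraction remaining = 0.5127 → 51.27%.

51.3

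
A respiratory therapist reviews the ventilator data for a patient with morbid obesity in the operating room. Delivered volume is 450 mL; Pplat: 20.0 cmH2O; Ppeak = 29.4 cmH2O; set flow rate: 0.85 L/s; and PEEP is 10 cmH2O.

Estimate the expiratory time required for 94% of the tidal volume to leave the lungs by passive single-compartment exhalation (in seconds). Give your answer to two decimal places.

R = (PIP − Pplat)/V̇ = (29.4 − 20.0) / 0.85 = 9.4/0.85 = 11.059 cmH2O·s/L.
C = Vt/(Pplat − PEEP) = 450.0 / (20.0 − 10) = 450.0/10.0 = 45.0 mL/cmH2O.
τ = R × C = 11.059 × 0.045 L/cmH2O = 0.4977 s.
t = −τ·ln(1 − 0.94) = −0.4977·ln(0.06) = 1.4 s.

1.40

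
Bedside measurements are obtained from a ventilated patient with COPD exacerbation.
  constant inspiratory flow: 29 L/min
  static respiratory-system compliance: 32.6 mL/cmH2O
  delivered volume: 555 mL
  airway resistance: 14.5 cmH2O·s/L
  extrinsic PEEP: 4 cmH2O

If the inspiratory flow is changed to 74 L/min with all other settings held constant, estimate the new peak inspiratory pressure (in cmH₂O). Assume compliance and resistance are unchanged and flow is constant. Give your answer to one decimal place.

Flow: 29 L/min ÷ 60 = 0.4833 L/s.
New flow: 74 L/min ÷ 60 = 1.2333 L/s.
PIP = Vt/C + R·V̇ + PEEP (constant-flow equation of motion).
Only the resistive term changes: ΔPIP = R × ΔV̇ = 14.5 × (1.2333 − 0.4833) = 14.5 × 0.75 = 10.875 cmH2O.
Original PIP = 555/32.6 + 14.5×0.4833 + 4 = 28.032 cmH2O; new PIP = 28.032 + (10.875) = 38.907 cmH2O.

38.9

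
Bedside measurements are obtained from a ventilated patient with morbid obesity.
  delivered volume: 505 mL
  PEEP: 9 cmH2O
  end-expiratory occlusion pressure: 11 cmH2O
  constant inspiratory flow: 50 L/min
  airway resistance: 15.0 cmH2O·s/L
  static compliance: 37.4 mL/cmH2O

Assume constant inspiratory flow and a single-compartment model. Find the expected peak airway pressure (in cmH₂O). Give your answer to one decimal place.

Flow: 50 L/min ÷ 60 = 0.8333 L/s.
Total PEEP = 11 cmH2O (set 9 + intrinsic 2); this is the baseline alveolar pressure.
Equation of motion (constant flow): PIP = Vt/C + R·V̇ + PEEP.
PIP = 505/37.4 + 15.0×0.8333 + 11 = 13.503 + 12.5 + 11 = 37.003 cmH2O.

37.0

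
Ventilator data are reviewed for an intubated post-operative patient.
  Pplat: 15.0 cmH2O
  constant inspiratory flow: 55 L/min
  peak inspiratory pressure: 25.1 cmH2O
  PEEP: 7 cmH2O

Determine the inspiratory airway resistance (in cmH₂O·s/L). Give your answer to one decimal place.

11.0

Flow: 55 L/min ÷ 60 = 0.9167 L/s.
Raw = (PIP − Pplat) / flow = (25.1 − 15.0) / 0.9167 = 10.1 / 0.9167 = 11.018 cmH2O·s/L.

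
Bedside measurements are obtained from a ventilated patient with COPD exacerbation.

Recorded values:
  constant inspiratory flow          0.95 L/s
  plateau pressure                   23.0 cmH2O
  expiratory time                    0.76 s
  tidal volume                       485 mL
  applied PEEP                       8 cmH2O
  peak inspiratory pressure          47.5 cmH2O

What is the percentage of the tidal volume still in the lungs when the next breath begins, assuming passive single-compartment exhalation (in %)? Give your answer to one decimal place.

40.2

R = (PIP − Pplat)/V̇ = (47.5 − 23.0) / 0.95 = 24.5/0.95 = 25.789 cmH2O·s/L.
C = Vt/(Pplat − PEEP) = 485.0 / (23.0 − 8) = 485.0/15.0 = 32.333 mL/cmH2O.
τ = R × C = 25.789 × 0.03233 L/cmH2O = 0.8338 s.
Fraction remaining at end-expiration = e^(−Te/τ) = e^(−0.76/0.8338) = 0.4019 → 40.19%.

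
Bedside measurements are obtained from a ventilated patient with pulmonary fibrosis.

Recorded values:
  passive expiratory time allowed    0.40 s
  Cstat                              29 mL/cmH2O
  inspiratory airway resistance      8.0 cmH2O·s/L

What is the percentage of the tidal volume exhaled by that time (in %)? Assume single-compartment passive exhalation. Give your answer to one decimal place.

τ = R × C = 8.0 × 29 mL/cmH2O = 8.0 × 0.029 L/cmH2O = 0.232 s.
Passive exhalation: V(t)/V₀ = e^(−t/τ) = e^(−0.40/0.232) = 0.1783.
Fraction exhaled = 1 − 0.1783 = 0.8217 → 82.17%.

82.2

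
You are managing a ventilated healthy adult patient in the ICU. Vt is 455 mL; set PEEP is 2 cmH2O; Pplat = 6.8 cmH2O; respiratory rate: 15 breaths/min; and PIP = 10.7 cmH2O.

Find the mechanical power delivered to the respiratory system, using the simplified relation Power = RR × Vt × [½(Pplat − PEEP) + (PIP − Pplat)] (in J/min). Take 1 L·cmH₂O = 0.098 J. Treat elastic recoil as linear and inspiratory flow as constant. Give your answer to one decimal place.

4.2

Per-breath work = Vt × [½(Pplat−PEEP) + (PIP−Pplat)] = 0.455 × [0.5×4.8 + 3.9] = 0.455 × 6.3 = 2.867 L·cmH2O.
Power = 15 × 2.867 = 43.005 L·cmH2O/min.
× 0.098 J/(L·cmH2O) → 4.214 J/min.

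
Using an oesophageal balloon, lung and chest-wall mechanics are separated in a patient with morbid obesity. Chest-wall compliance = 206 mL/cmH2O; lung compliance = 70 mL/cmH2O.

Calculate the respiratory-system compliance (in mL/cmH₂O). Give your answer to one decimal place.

Lung and chest wall are elastances in series: 1/Crs = 1/CL + 1/Ccw.
1/Crs = 1/70 + 1/206 = 0.01914.
Crs = 52.247 mL/cmH2O.

52.2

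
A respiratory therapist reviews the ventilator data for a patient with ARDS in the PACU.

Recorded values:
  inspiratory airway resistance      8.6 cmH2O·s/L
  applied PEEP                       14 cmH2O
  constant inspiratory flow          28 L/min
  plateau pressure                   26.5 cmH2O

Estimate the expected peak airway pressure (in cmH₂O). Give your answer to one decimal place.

Flow: 28 L/min ÷ 60 = 0.4667 L/s.
PIP = Pplat + Raw × flow = 26.5 + 8.6 × 0.4667 = 26.5 + 4.014 = 30.514 cmH2O.

30.5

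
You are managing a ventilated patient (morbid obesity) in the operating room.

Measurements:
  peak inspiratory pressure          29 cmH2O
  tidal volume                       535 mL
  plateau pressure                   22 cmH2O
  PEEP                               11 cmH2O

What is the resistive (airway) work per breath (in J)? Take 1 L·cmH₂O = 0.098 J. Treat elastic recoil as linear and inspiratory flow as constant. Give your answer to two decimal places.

With constant inspiratory flow the resistive pressure is constant at PIP − Pplat = 29 − 22 = 7.0 cmH2O, so resistive work = 7.0 × 0.535 = 3.745 L·cmH2O.
× 0.098 J/(L·cmH2O) → 0.367 J.

0.37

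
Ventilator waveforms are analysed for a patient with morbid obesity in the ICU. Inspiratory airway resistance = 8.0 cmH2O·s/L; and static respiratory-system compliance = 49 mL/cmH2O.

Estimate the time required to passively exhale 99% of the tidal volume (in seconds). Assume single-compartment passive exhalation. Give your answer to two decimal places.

τ = R × C = 8.0 × 49 mL/cmH2O = 8.0 × 0.049 L/cmH2O = 0.392 s.
Exhaled fraction f = 1 − e^(−t/τ) → t = −τ·ln(1 − f) = −0.392·ln(0.01) = 1.805 s.

1.81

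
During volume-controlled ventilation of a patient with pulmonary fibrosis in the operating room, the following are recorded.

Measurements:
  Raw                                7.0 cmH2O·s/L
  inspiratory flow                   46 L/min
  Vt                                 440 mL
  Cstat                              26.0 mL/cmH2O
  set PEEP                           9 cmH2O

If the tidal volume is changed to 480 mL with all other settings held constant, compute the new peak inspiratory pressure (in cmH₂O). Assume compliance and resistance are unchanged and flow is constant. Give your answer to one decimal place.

32.8

Flow: 46 L/min ÷ 60 = 0.7667 L/s.
PIP = Vt/C + R·V̇ + PEEP (constant-flow equation of motion).
Only the elastic term changes: ΔPIP = ΔVt / C = (480 − 440) / 26.0 = 1.538 cmH2O.
Original PIP = 440/26.0 + 7.0×0.7667 + 9 = 31.29 cmH2O; new PIP = 31.29 + (1.538) = 32.828 cmH2O.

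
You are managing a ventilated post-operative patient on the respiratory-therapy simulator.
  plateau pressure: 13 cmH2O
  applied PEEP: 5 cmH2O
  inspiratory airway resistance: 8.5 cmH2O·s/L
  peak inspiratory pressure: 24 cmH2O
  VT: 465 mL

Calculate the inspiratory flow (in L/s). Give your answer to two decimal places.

flow = (PIP − Pplat) / Raw = 11.0 / 8.5 = 1.294 L/s.

1.29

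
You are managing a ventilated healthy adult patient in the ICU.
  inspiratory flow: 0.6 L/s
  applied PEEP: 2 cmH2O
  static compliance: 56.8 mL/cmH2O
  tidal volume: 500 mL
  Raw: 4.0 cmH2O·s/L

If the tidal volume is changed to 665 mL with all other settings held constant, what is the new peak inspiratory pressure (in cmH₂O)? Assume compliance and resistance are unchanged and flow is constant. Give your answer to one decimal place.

PIP = Vt/C + R·V̇ + PEEP (constant-flow equation of motion).
Only the elastic term changes: ΔPIP = ΔVt / C = (665 − 500) / 56.8 = 2.905 cmH2O.
Original PIP = 500/56.8 + 4.0×0.6 + 2 = 13.203 cmH2O; new PIP = 13.203 + (2.905) = 16.108 cmH2O.

16.1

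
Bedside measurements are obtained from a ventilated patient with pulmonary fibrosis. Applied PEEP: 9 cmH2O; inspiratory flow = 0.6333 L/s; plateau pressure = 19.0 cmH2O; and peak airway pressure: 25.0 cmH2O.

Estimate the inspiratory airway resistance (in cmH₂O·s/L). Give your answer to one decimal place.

9.5

Raw = (PIP − Pplat) / flow = (25.0 − 19.0) / 0.6333 = 6.0 / 0.6333 = 9.474 cmH2O·s/L.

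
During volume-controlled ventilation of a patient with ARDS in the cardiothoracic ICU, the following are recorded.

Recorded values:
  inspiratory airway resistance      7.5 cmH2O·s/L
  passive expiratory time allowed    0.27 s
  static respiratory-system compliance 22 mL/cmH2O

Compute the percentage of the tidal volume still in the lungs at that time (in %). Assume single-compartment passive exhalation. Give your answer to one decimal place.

τ = R × C = 7.5 × 22 mL/cmH2O = 7.5 × 0.022 L/cmH2O = 0.165 s.
Passive exhalation: V(t)/V₀ = e^(−t/τ) = e^(−0.27/0.165) = 0.1947.
Fraction remaining = 0.1947 → 19.47%.

19.5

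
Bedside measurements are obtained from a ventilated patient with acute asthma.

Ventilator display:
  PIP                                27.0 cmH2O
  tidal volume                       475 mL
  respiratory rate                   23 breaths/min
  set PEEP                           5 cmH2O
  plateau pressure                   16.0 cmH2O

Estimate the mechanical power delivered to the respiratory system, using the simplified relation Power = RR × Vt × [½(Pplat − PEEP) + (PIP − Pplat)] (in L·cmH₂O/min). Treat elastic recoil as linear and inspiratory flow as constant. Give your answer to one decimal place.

Per-breath work = Vt × [½(Pplat−PEEP) + (PIP−Pplat)] = 0.475 × [0.5×11.0 + 11.0] = 0.475 × 16.5 = 7.838 L·cmH2O.
Power = 23 × 7.838 = 180.27 L·cmH2O/min.

180.3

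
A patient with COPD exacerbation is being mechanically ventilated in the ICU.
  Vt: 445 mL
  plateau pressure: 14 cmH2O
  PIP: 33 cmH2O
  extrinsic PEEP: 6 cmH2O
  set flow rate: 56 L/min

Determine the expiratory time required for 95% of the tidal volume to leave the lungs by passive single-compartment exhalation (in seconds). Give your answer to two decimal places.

Flow: 56 L/min ÷ 60 = 0.9333 L/s.
R = (PIP − Pplat)/V̇ = (33 − 14) / 0.9333 = 19.0/0.9333 = 20.358 cmH2O·s/L.
C = Vt/(Pplat − PEEP) = 445.0 / (14 − 6) = 445.0/8.0 = 55.625 mL/cmH2O.
τ = R × C = 20.358 × 0.05563 L/cmH2O = 1.133 s.
t = −τ·ln(1 − 0.95) = −1.133·ln(0.05) = 3.394 s.

3.39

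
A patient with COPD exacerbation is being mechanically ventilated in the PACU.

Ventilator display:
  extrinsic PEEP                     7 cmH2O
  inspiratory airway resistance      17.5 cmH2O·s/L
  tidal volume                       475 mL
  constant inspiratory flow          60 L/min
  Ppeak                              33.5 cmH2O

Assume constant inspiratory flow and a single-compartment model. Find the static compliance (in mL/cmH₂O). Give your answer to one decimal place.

52.8

Flow: 60 L/min ÷ 60 = 1 L/s.
Equation of motion (constant flow): PIP = Vt/C + R·V̇ + PEEP.
Vt/C = PIP − R·V̇ − PEEP = 33.5 − 17.5×1 − 7 = 33.5 − 17.5 − 7 = 9.0 cmH2O.
C = Vt / 9.0 = 475 / 9.0 = 52.778 mL/cmH2O.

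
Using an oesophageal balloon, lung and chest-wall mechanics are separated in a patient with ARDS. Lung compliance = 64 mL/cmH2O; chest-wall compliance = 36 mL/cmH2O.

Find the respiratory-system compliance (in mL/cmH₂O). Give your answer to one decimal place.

23.0

Lung and chest wall are elastances in series: 1/Crs = 1/CL + 1/Ccw.
1/Crs = 1/64 + 1/36 = 0.0434.
Crs = 23.041 mL/cmH2O.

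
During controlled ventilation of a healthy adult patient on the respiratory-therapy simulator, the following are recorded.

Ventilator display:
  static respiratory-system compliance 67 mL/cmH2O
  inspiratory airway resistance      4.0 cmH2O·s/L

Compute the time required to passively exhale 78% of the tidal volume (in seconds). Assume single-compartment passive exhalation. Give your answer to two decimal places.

0.41

τ = R × C = 4.0 × 67 mL/cmH2O = 4.0 × 0.067 L/cmH2O = 0.268 s.
Exhaled fraction f = 1 − e^(−t/τ) → t = −τ·ln(1 − f) = −0.268·ln(0.22) = 0.4058 s.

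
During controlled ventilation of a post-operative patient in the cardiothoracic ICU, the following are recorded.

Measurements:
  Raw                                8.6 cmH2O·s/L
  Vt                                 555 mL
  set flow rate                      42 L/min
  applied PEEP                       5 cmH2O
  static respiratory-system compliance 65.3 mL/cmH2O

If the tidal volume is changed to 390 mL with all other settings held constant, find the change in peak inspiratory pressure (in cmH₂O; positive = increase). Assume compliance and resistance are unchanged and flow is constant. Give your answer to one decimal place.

PIP = Vt/C + R·V̇ + PEEP (constant-flow equation of motion).
Only the elastic term changes: ΔPIP = ΔVt / C = (390 − 555) / 65.3 = -2.527 cmH2O.

-2.5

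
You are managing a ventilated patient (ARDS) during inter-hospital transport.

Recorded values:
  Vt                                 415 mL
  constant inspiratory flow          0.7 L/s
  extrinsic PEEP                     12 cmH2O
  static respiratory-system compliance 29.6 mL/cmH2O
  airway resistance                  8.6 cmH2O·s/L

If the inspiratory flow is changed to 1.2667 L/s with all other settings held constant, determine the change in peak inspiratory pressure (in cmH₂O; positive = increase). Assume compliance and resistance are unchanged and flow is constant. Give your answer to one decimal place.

4.9

PIP = Vt/C + R·V̇ + PEEP (constant-flow equation of motion).
Only the resistive term changes: ΔPIP = R × ΔV̇ = 8.6 × (1.2667 − 0.7) = 8.6 × 0.5667 = 4.874 cmH2O.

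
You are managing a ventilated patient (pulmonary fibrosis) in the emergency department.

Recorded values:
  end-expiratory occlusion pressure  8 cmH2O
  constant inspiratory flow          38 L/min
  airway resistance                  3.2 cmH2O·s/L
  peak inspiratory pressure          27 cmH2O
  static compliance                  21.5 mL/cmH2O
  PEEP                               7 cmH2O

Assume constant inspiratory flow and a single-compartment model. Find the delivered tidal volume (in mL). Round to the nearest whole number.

365

Flow: 38 L/min ÷ 60 = 0.6333 L/s.
Total PEEP = 8 cmH2O (set 7 + intrinsic 1); this is the baseline alveolar pressure.
Equation of motion (constant flow): PIP = Vt/C + R·V̇ + PEEP.
Vt/C = PIP − R·V̇ − PEEP = 27 − 2.027 − 8 = 16.973 cmH2O.
Vt = C × 16.973 = 21.5 × 16.973 = 364.92 mL.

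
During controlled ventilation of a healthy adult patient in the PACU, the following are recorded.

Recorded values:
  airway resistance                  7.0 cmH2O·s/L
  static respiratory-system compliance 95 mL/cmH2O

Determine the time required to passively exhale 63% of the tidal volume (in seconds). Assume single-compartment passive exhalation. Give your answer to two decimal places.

0.66

τ = R × C = 7.0 × 95 mL/cmH2O = 7.0 × 0.095 L/cmH2O = 0.665 s.
Exhaled fraction f = 1 − e^(−t/τ) → t = −τ·ln(1 − f) = −0.665·ln(0.37) = 0.6612 s.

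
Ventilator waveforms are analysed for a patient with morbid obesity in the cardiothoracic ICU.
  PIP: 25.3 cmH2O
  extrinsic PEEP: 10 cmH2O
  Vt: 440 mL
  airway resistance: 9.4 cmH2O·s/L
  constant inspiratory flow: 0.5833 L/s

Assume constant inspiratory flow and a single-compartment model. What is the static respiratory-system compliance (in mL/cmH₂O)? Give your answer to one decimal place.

Equation of motion (constant flow): PIP = Vt/C + R·V̇ + PEEP.
Vt/C = PIP − R·V̇ − PEEP = 25.3 − 9.4×0.5833 − 10 = 25.3 − 5.483 − 10 = 9.817 cmH2O.
C = Vt / 9.817 = 440 / 9.817 = 44.82 mL/cmH2O.

44.8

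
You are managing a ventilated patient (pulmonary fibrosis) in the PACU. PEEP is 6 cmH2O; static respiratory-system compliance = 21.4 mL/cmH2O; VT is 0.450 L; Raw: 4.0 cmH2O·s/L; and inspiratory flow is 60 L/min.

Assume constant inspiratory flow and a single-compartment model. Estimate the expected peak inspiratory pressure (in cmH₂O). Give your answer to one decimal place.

Flow: 60 L/min ÷ 60 = 1 L/s.
Equation of motion (constant flow): PIP = Vt/C + R·V̇ + PEEP.
PIP = 450/21.4 + 4.0×1 + 6 = 21.028 + 4.0 + 6 = 31.028 cmH2O.

31.0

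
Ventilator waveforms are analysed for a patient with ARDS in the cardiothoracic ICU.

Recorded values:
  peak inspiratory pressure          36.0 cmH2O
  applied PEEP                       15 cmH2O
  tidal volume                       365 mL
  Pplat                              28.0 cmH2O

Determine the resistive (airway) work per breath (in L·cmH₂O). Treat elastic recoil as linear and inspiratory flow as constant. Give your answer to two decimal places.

With constant inspiratory flow the resistive pressure is constant at PIP − Pplat = 36.0 − 28.0 = 8.0 cmH2O, so resistive work = 8.0 × 0.365 = 2.92 L·cmH2O.

2.92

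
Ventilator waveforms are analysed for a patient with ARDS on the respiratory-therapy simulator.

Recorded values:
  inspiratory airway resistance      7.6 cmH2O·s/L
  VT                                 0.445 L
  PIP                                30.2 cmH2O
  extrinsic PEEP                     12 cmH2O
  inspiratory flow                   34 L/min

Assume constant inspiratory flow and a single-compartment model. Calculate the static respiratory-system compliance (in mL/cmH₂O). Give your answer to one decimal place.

32.0

Flow: 34 L/min ÷ 60 = 0.5667 L/s.
Equation of motion (constant flow): PIP = Vt/C + R·V̇ + PEEP.
Vt/C = PIP − R·V̇ − PEEP = 30.2 − 7.6×0.5667 − 12 = 30.2 − 4.307 − 12 = 13.893 cmH2O.
C = Vt / 13.893 = 445 / 13.893 = 32.031 mL/cmH2O.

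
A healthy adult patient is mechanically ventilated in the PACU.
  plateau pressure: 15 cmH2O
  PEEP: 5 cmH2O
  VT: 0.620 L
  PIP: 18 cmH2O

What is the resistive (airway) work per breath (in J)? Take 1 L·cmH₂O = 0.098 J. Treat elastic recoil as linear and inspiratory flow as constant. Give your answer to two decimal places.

0.18

With constant inspiratory flow the resistive pressure is constant at PIP − Pplat = 18 − 15 = 3.0 cmH2O, so resistive work = 3.0 × 0.620 = 1.86 L·cmH2O.
× 0.098 J/(L·cmH2O) → 0.1823 J.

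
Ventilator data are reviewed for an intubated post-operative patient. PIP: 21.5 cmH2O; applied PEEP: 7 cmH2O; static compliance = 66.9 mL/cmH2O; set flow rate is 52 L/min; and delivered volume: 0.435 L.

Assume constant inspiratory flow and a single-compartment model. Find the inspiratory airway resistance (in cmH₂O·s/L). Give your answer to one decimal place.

9.2

Flow: 52 L/min ÷ 60 = 0.8667 L/s.
Equation of motion (constant flow): PIP = Vt/C + R·V̇ + PEEP.
R·V̇ = PIP − Vt/C − PEEP = 21.5 − 435/66.9 − 7 = 21.5 − 6.502 − 7 = 7.998 cmH2O.
R = 7.998 / 0.8667 = 9.228 cmH2O·s/L.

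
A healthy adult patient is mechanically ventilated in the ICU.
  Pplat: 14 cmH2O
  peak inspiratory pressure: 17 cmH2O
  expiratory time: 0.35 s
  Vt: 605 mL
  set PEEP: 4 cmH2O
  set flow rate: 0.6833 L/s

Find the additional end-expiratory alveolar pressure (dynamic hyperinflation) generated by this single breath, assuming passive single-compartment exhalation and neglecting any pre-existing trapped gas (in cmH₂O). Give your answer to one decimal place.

R = (PIP − Pplat)/V̇ = (17 − 14) / 0.6833 = 3.0/0.6833 = 4.39 cmH2O·s/L.
C = Vt/(Pplat − PEEP) = 605.0 / (14 − 4) = 605.0/10.0 = 60.5 mL/cmH2O.
τ = R × C = 4.39 × 0.0605 L/cmH2O = 0.2656 s.
Fraction remaining = e^(−Te/τ) = e^(−0.35/0.2656) = 0.2677; trapped volume = 605.0 × 0.2677 = 161.96 mL.
Additional alveolar pressure from trapping ≈ V_trapped / C = 161.96 / 60.5 = 2.677 cmH2O.

2.7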